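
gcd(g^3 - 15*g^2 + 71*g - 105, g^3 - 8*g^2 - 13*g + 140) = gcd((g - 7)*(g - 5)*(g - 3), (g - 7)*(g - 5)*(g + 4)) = g^2 - 12*g + 35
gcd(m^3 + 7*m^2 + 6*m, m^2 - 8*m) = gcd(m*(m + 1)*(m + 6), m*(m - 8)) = m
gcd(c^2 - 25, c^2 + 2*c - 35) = c - 5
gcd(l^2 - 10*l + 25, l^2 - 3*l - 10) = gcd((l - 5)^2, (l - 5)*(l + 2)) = l - 5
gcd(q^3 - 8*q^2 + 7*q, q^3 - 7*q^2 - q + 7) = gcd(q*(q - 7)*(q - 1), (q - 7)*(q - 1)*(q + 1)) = q^2 - 8*q + 7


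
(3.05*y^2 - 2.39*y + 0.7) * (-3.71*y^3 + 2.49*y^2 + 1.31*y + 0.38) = -11.3155*y^5 + 16.4614*y^4 - 4.5526*y^3 - 0.2289*y^2 + 0.00879999999999992*y + 0.266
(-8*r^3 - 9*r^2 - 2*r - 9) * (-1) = 8*r^3 + 9*r^2 + 2*r + 9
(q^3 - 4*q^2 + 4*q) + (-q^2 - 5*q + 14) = q^3 - 5*q^2 - q + 14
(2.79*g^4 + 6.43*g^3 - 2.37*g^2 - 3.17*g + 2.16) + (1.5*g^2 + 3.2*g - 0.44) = 2.79*g^4 + 6.43*g^3 - 0.87*g^2 + 0.0300000000000002*g + 1.72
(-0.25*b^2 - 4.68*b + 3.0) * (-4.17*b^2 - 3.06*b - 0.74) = 1.0425*b^4 + 20.2806*b^3 + 1.9958*b^2 - 5.7168*b - 2.22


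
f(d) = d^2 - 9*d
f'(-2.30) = -13.60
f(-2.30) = 25.99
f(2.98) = -17.94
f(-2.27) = 25.58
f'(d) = 2*d - 9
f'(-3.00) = -15.00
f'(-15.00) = -39.00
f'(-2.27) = -13.54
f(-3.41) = 42.32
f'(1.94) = -5.12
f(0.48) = -4.09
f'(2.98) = -3.04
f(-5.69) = 83.59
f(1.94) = -13.70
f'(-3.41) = -15.82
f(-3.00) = 36.00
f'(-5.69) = -20.38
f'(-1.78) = -12.56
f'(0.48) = -8.04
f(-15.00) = 360.00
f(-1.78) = 19.19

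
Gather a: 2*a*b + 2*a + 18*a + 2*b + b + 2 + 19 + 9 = a*(2*b + 20) + 3*b + 30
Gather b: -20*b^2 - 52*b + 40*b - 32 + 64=-20*b^2 - 12*b + 32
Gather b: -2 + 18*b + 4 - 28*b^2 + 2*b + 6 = -28*b^2 + 20*b + 8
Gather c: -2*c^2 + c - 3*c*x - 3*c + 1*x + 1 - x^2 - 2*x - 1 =-2*c^2 + c*(-3*x - 2) - x^2 - x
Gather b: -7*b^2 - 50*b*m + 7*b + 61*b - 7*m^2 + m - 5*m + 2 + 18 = -7*b^2 + b*(68 - 50*m) - 7*m^2 - 4*m + 20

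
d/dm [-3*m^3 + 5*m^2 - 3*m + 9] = -9*m^2 + 10*m - 3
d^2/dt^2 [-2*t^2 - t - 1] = -4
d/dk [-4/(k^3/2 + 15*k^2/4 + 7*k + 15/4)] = 32*(3*k^2 + 15*k + 14)/(2*k^3 + 15*k^2 + 28*k + 15)^2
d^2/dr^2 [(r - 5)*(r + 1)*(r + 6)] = 6*r + 4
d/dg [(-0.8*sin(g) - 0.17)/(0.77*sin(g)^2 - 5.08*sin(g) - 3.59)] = (0.616*sin(g)^2 + 0.2618*sin(g) + 2.0084)*cos(g)/(0.5929*sin(g)^4 - 7.8232*sin(g)^3 + 20.2778*sin(g)^2 + 36.4744*sin(g) + 12.8881)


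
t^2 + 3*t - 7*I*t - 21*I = (t + 3)*(t - 7*I)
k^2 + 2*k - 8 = (k - 2)*(k + 4)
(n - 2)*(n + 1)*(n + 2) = n^3 + n^2 - 4*n - 4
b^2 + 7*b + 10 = (b + 2)*(b + 5)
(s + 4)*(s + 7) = s^2 + 11*s + 28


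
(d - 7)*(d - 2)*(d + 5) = d^3 - 4*d^2 - 31*d + 70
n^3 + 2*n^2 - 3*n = n*(n - 1)*(n + 3)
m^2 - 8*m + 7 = (m - 7)*(m - 1)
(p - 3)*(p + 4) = p^2 + p - 12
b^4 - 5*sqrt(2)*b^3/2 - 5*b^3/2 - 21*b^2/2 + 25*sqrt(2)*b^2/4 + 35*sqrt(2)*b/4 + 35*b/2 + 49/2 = (b - 7/2)*(b + 1)*(b - 7*sqrt(2)/2)*(b + sqrt(2))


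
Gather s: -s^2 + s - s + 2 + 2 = 4 - s^2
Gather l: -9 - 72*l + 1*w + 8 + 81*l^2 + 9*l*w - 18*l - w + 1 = 81*l^2 + l*(9*w - 90)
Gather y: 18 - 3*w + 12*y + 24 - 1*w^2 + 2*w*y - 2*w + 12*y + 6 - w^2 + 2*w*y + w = -2*w^2 - 4*w + y*(4*w + 24) + 48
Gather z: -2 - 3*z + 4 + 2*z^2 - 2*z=2*z^2 - 5*z + 2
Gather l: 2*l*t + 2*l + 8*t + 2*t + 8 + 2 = l*(2*t + 2) + 10*t + 10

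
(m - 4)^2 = m^2 - 8*m + 16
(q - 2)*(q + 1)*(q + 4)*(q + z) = q^4 + q^3*z + 3*q^3 + 3*q^2*z - 6*q^2 - 6*q*z - 8*q - 8*z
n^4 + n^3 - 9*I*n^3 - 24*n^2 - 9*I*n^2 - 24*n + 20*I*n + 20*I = (n + 1)*(n - 5*I)*(n - 2*I)^2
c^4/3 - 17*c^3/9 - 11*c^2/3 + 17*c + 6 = (c/3 + 1)*(c - 6)*(c - 3)*(c + 1/3)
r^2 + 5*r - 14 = (r - 2)*(r + 7)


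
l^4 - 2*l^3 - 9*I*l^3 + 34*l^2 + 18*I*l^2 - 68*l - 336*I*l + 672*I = (l - 2)*(l - 8*I)*(l - 7*I)*(l + 6*I)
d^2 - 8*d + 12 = (d - 6)*(d - 2)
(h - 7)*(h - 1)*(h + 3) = h^3 - 5*h^2 - 17*h + 21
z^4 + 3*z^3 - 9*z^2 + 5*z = z*(z - 1)^2*(z + 5)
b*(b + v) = b^2 + b*v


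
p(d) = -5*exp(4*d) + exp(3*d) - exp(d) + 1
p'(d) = -20*exp(4*d) + 3*exp(3*d) - exp(d)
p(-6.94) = 1.00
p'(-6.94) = -0.00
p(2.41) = -75466.63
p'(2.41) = -303217.34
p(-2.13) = 0.88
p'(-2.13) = -0.12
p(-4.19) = 0.98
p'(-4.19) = -0.02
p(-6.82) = 1.00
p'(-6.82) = -0.00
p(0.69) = -72.07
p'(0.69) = -294.22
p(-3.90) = 0.98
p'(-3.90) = -0.02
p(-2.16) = 0.89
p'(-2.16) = -0.11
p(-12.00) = 1.00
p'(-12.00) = 0.00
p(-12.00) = 1.00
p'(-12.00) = 0.00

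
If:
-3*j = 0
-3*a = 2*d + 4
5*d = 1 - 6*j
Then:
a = -22/15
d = 1/5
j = 0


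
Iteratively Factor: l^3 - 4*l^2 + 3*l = (l)*(l^2 - 4*l + 3) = l*(l - 1)*(l - 3)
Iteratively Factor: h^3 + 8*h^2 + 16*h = (h + 4)*(h^2 + 4*h) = (h + 4)^2*(h)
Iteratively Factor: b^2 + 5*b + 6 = (b + 2)*(b + 3)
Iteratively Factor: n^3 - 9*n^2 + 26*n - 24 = (n - 2)*(n^2 - 7*n + 12) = (n - 4)*(n - 2)*(n - 3)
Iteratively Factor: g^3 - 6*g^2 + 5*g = (g)*(g^2 - 6*g + 5) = g*(g - 1)*(g - 5)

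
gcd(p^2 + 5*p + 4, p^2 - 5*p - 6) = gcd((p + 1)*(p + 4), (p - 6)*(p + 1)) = p + 1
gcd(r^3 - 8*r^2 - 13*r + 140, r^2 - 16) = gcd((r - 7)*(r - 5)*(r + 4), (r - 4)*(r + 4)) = r + 4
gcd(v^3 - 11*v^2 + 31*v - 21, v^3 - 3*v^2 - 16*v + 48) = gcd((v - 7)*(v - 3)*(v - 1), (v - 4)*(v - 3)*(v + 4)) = v - 3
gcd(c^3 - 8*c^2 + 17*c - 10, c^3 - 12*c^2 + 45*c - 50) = c^2 - 7*c + 10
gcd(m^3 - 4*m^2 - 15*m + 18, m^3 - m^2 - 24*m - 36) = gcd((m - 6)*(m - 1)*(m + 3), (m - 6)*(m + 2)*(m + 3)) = m^2 - 3*m - 18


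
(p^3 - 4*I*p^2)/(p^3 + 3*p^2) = (p - 4*I)/(p + 3)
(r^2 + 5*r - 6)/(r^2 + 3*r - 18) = (r - 1)/(r - 3)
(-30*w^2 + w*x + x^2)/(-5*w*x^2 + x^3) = (6*w + x)/x^2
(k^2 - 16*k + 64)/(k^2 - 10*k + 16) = (k - 8)/(k - 2)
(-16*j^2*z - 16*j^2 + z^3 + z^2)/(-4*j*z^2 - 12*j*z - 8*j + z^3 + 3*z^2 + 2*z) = (4*j + z)/(z + 2)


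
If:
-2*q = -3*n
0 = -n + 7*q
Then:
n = 0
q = 0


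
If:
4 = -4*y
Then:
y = -1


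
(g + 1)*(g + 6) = g^2 + 7*g + 6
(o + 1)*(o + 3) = o^2 + 4*o + 3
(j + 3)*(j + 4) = j^2 + 7*j + 12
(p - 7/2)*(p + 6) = p^2 + 5*p/2 - 21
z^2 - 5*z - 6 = (z - 6)*(z + 1)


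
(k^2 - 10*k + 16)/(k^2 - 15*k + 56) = (k - 2)/(k - 7)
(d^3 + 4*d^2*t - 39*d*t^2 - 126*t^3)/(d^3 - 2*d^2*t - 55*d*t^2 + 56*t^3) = (d^2 - 3*d*t - 18*t^2)/(d^2 - 9*d*t + 8*t^2)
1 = 1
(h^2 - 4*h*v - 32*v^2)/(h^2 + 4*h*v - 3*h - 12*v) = (h - 8*v)/(h - 3)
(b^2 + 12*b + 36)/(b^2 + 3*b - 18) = (b + 6)/(b - 3)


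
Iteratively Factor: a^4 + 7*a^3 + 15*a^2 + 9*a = (a)*(a^3 + 7*a^2 + 15*a + 9) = a*(a + 3)*(a^2 + 4*a + 3) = a*(a + 1)*(a + 3)*(a + 3)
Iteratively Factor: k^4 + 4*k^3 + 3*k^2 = (k)*(k^3 + 4*k^2 + 3*k) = k^2*(k^2 + 4*k + 3) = k^2*(k + 3)*(k + 1)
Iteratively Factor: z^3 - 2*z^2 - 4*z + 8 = (z - 2)*(z^2 - 4) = (z - 2)^2*(z + 2)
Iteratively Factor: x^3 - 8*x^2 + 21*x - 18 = (x - 3)*(x^2 - 5*x + 6) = (x - 3)^2*(x - 2)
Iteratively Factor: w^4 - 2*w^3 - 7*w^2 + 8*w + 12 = (w - 2)*(w^3 - 7*w - 6) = (w - 3)*(w - 2)*(w^2 + 3*w + 2) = (w - 3)*(w - 2)*(w + 2)*(w + 1)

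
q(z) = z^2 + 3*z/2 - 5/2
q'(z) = 2*z + 3/2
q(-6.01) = 24.61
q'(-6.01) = -10.52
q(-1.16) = -2.89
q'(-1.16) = -0.82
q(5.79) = 39.71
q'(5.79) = 13.08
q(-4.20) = 8.84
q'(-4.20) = -6.90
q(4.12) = 20.65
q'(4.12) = 9.74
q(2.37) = 6.67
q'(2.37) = 6.24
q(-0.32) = -2.88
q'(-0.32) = 0.86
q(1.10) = 0.36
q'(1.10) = 3.70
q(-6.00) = 24.50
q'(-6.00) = -10.50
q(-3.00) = 2.00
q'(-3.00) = -4.50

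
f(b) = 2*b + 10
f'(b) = 2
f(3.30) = 16.60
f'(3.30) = 2.00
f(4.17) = 18.34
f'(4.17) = 2.00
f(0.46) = 10.92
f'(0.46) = 2.00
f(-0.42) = 9.16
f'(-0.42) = 2.00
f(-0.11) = 9.78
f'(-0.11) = 2.00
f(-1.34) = 7.32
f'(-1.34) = 2.00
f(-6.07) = -2.14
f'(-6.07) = 2.00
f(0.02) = 10.04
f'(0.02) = 2.00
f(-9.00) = -8.00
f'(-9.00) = 2.00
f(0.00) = 10.00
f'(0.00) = 2.00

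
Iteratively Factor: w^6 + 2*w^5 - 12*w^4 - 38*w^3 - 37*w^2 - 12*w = (w + 1)*(w^5 + w^4 - 13*w^3 - 25*w^2 - 12*w) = (w - 4)*(w + 1)*(w^4 + 5*w^3 + 7*w^2 + 3*w) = (w - 4)*(w + 1)^2*(w^3 + 4*w^2 + 3*w) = w*(w - 4)*(w + 1)^2*(w^2 + 4*w + 3) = w*(w - 4)*(w + 1)^2*(w + 3)*(w + 1)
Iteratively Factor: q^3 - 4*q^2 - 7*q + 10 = (q - 1)*(q^2 - 3*q - 10) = (q - 5)*(q - 1)*(q + 2)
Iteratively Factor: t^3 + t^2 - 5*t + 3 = (t + 3)*(t^2 - 2*t + 1) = (t - 1)*(t + 3)*(t - 1)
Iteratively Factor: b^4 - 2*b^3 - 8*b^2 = (b)*(b^3 - 2*b^2 - 8*b) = b*(b + 2)*(b^2 - 4*b) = b^2*(b + 2)*(b - 4)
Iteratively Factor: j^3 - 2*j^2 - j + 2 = (j + 1)*(j^2 - 3*j + 2) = (j - 2)*(j + 1)*(j - 1)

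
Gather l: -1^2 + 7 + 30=36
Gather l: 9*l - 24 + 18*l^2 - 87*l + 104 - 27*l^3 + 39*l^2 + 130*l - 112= -27*l^3 + 57*l^2 + 52*l - 32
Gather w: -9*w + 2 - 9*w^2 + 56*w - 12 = -9*w^2 + 47*w - 10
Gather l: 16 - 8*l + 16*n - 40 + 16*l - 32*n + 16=8*l - 16*n - 8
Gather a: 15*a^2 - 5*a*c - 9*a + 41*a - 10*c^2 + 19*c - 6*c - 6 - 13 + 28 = 15*a^2 + a*(32 - 5*c) - 10*c^2 + 13*c + 9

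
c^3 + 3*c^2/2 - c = c*(c - 1/2)*(c + 2)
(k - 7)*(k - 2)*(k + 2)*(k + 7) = k^4 - 53*k^2 + 196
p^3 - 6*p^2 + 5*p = p*(p - 5)*(p - 1)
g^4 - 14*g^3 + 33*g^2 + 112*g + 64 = (g - 8)^2*(g + 1)^2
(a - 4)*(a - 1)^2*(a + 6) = a^4 - 27*a^2 + 50*a - 24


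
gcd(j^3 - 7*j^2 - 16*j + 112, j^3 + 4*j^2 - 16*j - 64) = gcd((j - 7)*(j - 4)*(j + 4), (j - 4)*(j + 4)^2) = j^2 - 16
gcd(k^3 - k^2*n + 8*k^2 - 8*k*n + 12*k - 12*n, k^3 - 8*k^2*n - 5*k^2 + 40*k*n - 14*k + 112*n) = k + 2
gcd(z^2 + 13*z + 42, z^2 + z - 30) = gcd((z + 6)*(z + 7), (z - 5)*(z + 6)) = z + 6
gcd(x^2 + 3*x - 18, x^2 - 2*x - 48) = x + 6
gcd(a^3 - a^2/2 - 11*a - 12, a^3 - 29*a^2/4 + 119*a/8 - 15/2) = a - 4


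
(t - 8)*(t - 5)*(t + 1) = t^3 - 12*t^2 + 27*t + 40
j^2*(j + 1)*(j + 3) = j^4 + 4*j^3 + 3*j^2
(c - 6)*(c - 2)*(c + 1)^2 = c^4 - 6*c^3 - 3*c^2 + 16*c + 12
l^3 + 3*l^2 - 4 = (l - 1)*(l + 2)^2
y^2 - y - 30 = (y - 6)*(y + 5)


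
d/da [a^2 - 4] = 2*a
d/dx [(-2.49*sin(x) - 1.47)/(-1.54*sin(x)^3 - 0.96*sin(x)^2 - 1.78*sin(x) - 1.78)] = (-7.6692*sin(x)^3 - 9.1818*sin(x)^2 - 2.8224*sin(x) + 1.8156)*cos(x)/(2.3716*sin(x)^6 + 2.9568*sin(x)^5 + 6.404*sin(x)^4 + 8.9*sin(x)^3 + 6.586*sin(x)^2 + 6.3368*sin(x) + 3.1684)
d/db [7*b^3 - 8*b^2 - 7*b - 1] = 21*b^2 - 16*b - 7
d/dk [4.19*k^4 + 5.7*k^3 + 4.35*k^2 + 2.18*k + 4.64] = 16.76*k^3 + 17.1*k^2 + 8.7*k + 2.18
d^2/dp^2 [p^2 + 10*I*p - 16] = 2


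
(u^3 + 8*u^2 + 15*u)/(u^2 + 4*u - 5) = u*(u + 3)/(u - 1)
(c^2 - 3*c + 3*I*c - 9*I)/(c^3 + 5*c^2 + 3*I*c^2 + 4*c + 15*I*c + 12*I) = (c - 3)/(c^2 + 5*c + 4)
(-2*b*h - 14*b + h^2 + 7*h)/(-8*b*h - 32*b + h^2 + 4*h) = (2*b*h + 14*b - h^2 - 7*h)/(8*b*h + 32*b - h^2 - 4*h)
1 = 1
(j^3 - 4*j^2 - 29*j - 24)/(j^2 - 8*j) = j + 4 + 3/j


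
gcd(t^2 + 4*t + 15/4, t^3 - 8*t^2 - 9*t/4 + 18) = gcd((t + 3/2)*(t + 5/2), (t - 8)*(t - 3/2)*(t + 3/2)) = t + 3/2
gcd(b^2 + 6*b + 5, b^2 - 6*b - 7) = b + 1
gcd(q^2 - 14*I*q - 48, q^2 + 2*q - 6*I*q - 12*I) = q - 6*I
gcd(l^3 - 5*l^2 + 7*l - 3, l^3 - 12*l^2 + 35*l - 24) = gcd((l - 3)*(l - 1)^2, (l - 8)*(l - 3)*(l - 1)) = l^2 - 4*l + 3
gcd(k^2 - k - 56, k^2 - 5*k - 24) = k - 8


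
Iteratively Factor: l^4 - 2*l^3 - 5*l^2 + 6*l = (l)*(l^3 - 2*l^2 - 5*l + 6) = l*(l + 2)*(l^2 - 4*l + 3) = l*(l - 1)*(l + 2)*(l - 3)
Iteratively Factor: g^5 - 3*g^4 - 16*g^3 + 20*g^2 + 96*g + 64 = (g - 4)*(g^4 + g^3 - 12*g^2 - 28*g - 16) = (g - 4)*(g + 2)*(g^3 - g^2 - 10*g - 8) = (g - 4)*(g + 1)*(g + 2)*(g^2 - 2*g - 8) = (g - 4)^2*(g + 1)*(g + 2)*(g + 2)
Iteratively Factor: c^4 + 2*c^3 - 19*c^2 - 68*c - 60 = (c + 3)*(c^3 - c^2 - 16*c - 20) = (c + 2)*(c + 3)*(c^2 - 3*c - 10) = (c - 5)*(c + 2)*(c + 3)*(c + 2)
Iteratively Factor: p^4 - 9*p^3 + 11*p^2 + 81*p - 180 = (p - 5)*(p^3 - 4*p^2 - 9*p + 36) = (p - 5)*(p - 3)*(p^2 - p - 12) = (p - 5)*(p - 3)*(p + 3)*(p - 4)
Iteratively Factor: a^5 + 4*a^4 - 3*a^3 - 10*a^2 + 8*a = (a + 2)*(a^4 + 2*a^3 - 7*a^2 + 4*a) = (a - 1)*(a + 2)*(a^3 + 3*a^2 - 4*a) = a*(a - 1)*(a + 2)*(a^2 + 3*a - 4) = a*(a - 1)^2*(a + 2)*(a + 4)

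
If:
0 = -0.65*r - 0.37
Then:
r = -0.57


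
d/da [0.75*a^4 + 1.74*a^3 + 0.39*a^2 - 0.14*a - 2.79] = 3.0*a^3 + 5.22*a^2 + 0.78*a - 0.14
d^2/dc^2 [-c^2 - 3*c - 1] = -2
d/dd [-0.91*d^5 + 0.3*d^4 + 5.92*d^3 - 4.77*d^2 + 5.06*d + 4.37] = -4.55*d^4 + 1.2*d^3 + 17.76*d^2 - 9.54*d + 5.06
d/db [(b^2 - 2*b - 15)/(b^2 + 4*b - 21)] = 6*(b^2 - 2*b + 17)/(b^4 + 8*b^3 - 26*b^2 - 168*b + 441)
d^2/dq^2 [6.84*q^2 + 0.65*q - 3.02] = 13.6800000000000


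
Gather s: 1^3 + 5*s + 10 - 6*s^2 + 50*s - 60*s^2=-66*s^2 + 55*s + 11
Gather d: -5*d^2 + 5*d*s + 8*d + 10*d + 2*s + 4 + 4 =-5*d^2 + d*(5*s + 18) + 2*s + 8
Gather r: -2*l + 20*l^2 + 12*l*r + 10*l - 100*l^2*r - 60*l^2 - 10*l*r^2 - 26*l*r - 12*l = -40*l^2 - 10*l*r^2 - 4*l + r*(-100*l^2 - 14*l)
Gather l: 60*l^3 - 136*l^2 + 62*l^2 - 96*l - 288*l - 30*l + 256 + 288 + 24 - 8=60*l^3 - 74*l^2 - 414*l + 560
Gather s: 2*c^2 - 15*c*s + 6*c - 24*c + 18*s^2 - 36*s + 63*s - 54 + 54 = 2*c^2 - 18*c + 18*s^2 + s*(27 - 15*c)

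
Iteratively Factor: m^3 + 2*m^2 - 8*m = (m - 2)*(m^2 + 4*m) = (m - 2)*(m + 4)*(m)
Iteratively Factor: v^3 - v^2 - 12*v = (v - 4)*(v^2 + 3*v) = v*(v - 4)*(v + 3)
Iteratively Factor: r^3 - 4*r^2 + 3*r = (r)*(r^2 - 4*r + 3) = r*(r - 1)*(r - 3)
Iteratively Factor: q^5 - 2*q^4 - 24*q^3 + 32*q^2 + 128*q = (q + 4)*(q^4 - 6*q^3 + 32*q) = (q - 4)*(q + 4)*(q^3 - 2*q^2 - 8*q) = (q - 4)^2*(q + 4)*(q^2 + 2*q) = (q - 4)^2*(q + 2)*(q + 4)*(q)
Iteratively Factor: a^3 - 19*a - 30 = (a - 5)*(a^2 + 5*a + 6) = (a - 5)*(a + 3)*(a + 2)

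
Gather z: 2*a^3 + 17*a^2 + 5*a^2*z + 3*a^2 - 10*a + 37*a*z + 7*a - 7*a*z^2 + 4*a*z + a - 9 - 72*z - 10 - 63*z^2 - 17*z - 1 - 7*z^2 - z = 2*a^3 + 20*a^2 - 2*a + z^2*(-7*a - 70) + z*(5*a^2 + 41*a - 90) - 20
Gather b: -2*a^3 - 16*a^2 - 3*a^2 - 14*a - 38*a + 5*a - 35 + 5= -2*a^3 - 19*a^2 - 47*a - 30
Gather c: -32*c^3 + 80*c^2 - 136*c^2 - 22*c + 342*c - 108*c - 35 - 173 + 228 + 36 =-32*c^3 - 56*c^2 + 212*c + 56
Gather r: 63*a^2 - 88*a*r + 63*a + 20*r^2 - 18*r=63*a^2 + 63*a + 20*r^2 + r*(-88*a - 18)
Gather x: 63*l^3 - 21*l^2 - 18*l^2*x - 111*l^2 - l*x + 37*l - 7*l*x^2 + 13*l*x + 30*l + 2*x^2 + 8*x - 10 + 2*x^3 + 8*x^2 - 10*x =63*l^3 - 132*l^2 + 67*l + 2*x^3 + x^2*(10 - 7*l) + x*(-18*l^2 + 12*l - 2) - 10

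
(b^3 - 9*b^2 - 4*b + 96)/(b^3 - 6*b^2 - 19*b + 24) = (b - 4)/(b - 1)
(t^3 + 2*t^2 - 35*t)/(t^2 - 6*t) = (t^2 + 2*t - 35)/(t - 6)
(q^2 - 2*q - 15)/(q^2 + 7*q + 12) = (q - 5)/(q + 4)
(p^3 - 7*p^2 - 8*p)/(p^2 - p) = (p^2 - 7*p - 8)/(p - 1)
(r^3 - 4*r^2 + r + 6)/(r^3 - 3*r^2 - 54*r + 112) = (r^2 - 2*r - 3)/(r^2 - r - 56)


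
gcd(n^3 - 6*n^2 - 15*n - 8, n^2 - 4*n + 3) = 1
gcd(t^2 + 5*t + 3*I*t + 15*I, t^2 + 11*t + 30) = t + 5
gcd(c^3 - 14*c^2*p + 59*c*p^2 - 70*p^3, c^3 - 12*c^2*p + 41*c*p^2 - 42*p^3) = c^2 - 9*c*p + 14*p^2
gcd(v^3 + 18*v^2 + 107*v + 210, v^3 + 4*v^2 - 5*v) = v + 5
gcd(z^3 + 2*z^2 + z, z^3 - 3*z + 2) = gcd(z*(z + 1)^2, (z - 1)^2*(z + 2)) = 1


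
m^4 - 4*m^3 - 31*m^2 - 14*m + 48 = (m - 8)*(m - 1)*(m + 2)*(m + 3)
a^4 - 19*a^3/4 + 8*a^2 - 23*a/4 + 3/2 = (a - 2)*(a - 1)^2*(a - 3/4)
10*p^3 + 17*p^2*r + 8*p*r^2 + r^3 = (p + r)*(2*p + r)*(5*p + r)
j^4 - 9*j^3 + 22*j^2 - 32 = (j - 4)^2*(j - 2)*(j + 1)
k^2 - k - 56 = (k - 8)*(k + 7)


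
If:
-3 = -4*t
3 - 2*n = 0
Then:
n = 3/2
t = 3/4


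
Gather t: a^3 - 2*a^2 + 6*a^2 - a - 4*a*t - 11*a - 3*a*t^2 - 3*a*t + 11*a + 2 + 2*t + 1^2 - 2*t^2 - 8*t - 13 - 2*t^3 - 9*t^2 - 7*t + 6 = a^3 + 4*a^2 - a - 2*t^3 + t^2*(-3*a - 11) + t*(-7*a - 13) - 4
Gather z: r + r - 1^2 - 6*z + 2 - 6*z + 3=2*r - 12*z + 4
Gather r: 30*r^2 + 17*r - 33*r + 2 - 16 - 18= 30*r^2 - 16*r - 32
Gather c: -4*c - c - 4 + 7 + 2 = 5 - 5*c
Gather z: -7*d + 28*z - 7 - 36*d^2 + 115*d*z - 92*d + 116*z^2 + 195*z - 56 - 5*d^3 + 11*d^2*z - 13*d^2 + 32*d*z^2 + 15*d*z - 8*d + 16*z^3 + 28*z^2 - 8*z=-5*d^3 - 49*d^2 - 107*d + 16*z^3 + z^2*(32*d + 144) + z*(11*d^2 + 130*d + 215) - 63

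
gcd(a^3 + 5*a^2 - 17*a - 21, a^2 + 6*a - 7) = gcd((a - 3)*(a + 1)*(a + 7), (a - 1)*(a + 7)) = a + 7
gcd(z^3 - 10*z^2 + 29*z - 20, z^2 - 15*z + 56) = 1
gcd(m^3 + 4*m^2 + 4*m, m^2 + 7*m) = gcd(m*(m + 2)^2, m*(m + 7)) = m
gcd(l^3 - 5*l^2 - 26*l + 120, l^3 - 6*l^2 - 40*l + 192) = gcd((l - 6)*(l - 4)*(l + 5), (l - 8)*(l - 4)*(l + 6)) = l - 4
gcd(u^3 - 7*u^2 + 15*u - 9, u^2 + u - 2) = u - 1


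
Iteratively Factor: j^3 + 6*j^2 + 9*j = (j)*(j^2 + 6*j + 9) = j*(j + 3)*(j + 3)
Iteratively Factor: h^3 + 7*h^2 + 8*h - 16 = (h + 4)*(h^2 + 3*h - 4) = (h + 4)^2*(h - 1)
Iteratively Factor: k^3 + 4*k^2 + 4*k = (k + 2)*(k^2 + 2*k) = k*(k + 2)*(k + 2)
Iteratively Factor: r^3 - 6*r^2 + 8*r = (r - 4)*(r^2 - 2*r) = (r - 4)*(r - 2)*(r)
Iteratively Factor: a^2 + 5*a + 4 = (a + 4)*(a + 1)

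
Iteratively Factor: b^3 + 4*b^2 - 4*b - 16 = (b - 2)*(b^2 + 6*b + 8) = (b - 2)*(b + 4)*(b + 2)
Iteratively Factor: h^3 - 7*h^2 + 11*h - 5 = (h - 1)*(h^2 - 6*h + 5) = (h - 1)^2*(h - 5)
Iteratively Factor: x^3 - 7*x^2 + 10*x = (x - 2)*(x^2 - 5*x) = (x - 5)*(x - 2)*(x)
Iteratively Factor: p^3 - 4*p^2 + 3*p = (p - 3)*(p^2 - p) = (p - 3)*(p - 1)*(p)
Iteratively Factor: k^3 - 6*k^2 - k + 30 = (k - 5)*(k^2 - k - 6) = (k - 5)*(k - 3)*(k + 2)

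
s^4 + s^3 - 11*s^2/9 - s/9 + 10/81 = (s - 2/3)*(s - 1/3)*(s + 1/3)*(s + 5/3)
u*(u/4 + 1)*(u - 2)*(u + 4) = u^4/4 + 3*u^3/2 - 8*u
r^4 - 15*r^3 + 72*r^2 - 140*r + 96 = (r - 8)*(r - 3)*(r - 2)^2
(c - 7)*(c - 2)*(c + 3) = c^3 - 6*c^2 - 13*c + 42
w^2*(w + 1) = w^3 + w^2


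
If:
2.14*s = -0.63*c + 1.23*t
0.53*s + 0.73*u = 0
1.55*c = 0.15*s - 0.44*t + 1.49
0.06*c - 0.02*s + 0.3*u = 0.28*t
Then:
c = 0.87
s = -0.10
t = 0.27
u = 0.07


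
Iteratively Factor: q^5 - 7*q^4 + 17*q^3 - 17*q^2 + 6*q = (q)*(q^4 - 7*q^3 + 17*q^2 - 17*q + 6) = q*(q - 2)*(q^3 - 5*q^2 + 7*q - 3) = q*(q - 3)*(q - 2)*(q^2 - 2*q + 1) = q*(q - 3)*(q - 2)*(q - 1)*(q - 1)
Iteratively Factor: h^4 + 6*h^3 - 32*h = (h - 2)*(h^3 + 8*h^2 + 16*h) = (h - 2)*(h + 4)*(h^2 + 4*h) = h*(h - 2)*(h + 4)*(h + 4)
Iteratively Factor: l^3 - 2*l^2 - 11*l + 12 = (l - 4)*(l^2 + 2*l - 3) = (l - 4)*(l + 3)*(l - 1)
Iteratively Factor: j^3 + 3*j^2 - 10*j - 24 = (j + 4)*(j^2 - j - 6) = (j - 3)*(j + 4)*(j + 2)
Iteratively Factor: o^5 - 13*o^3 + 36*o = (o)*(o^4 - 13*o^2 + 36) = o*(o + 3)*(o^3 - 3*o^2 - 4*o + 12) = o*(o - 2)*(o + 3)*(o^2 - o - 6) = o*(o - 3)*(o - 2)*(o + 3)*(o + 2)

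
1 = 1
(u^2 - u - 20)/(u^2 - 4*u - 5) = (u + 4)/(u + 1)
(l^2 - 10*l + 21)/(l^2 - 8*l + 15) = (l - 7)/(l - 5)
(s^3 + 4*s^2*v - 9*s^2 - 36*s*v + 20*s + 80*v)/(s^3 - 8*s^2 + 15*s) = (s^2 + 4*s*v - 4*s - 16*v)/(s*(s - 3))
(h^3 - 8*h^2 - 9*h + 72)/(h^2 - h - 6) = (h^2 - 5*h - 24)/(h + 2)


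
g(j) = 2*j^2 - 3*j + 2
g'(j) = 4*j - 3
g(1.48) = 1.94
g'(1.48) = 2.92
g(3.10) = 11.92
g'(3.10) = 9.40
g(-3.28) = 33.36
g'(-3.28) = -16.12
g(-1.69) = 12.78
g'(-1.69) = -9.76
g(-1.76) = 13.48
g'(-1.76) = -10.04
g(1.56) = 2.19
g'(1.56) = 3.24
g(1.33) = 1.55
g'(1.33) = 2.32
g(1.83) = 3.21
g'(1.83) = 4.32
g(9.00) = 137.00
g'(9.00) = 33.00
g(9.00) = 137.00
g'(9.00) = 33.00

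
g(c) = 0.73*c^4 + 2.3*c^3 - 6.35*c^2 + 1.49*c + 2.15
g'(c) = 2.92*c^3 + 6.9*c^2 - 12.7*c + 1.49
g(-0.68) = -2.37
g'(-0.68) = 12.40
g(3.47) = 132.80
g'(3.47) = 162.51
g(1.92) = 7.80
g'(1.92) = 23.21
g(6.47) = 1648.11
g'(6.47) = 999.01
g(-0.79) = -3.84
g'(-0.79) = 14.39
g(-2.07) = -35.14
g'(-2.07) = 31.45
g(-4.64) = -32.87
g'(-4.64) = -82.73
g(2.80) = 51.90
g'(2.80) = 84.13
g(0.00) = 2.15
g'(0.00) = 1.49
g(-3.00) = -62.44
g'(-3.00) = 22.85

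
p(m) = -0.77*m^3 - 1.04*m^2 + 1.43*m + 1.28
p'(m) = -2.31*m^2 - 2.08*m + 1.43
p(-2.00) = 0.42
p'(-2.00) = -3.65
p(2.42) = -12.26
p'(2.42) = -17.13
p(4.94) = -109.86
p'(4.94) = -65.22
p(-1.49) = -0.61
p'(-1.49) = -0.60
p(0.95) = 1.04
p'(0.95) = -2.63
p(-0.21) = 0.94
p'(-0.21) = 1.76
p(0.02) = 1.31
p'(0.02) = 1.39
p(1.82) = -4.20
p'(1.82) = -10.01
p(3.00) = -24.58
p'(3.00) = -25.60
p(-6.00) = 121.58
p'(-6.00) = -69.25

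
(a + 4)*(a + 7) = a^2 + 11*a + 28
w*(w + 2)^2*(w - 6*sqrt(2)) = w^4 - 6*sqrt(2)*w^3 + 4*w^3 - 24*sqrt(2)*w^2 + 4*w^2 - 24*sqrt(2)*w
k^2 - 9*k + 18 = (k - 6)*(k - 3)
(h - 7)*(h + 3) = h^2 - 4*h - 21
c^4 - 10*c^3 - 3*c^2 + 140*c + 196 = (c - 7)^2*(c + 2)^2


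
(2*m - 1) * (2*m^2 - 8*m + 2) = 4*m^3 - 18*m^2 + 12*m - 2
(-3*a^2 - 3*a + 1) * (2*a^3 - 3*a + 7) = -6*a^5 - 6*a^4 + 11*a^3 - 12*a^2 - 24*a + 7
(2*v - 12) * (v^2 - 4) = 2*v^3 - 12*v^2 - 8*v + 48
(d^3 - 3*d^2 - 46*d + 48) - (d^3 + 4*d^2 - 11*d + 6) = -7*d^2 - 35*d + 42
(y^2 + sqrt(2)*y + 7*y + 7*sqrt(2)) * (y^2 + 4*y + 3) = y^4 + sqrt(2)*y^3 + 11*y^3 + 11*sqrt(2)*y^2 + 31*y^2 + 21*y + 31*sqrt(2)*y + 21*sqrt(2)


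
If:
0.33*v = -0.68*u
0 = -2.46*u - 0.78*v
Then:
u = 0.00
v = 0.00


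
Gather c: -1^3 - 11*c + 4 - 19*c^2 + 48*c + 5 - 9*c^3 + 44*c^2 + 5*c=-9*c^3 + 25*c^2 + 42*c + 8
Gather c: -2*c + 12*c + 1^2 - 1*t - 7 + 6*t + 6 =10*c + 5*t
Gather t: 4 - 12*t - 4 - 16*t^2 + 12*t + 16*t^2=0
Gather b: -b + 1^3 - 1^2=-b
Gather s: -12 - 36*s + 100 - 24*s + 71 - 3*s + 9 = 168 - 63*s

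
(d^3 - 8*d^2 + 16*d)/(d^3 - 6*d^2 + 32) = d/(d + 2)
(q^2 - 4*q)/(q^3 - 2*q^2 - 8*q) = 1/(q + 2)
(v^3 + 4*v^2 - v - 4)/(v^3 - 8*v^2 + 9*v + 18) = (v^2 + 3*v - 4)/(v^2 - 9*v + 18)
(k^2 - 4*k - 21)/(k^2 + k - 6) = (k - 7)/(k - 2)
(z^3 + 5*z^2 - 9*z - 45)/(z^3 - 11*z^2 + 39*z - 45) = (z^2 + 8*z + 15)/(z^2 - 8*z + 15)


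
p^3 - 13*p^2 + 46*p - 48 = (p - 8)*(p - 3)*(p - 2)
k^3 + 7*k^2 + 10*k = k*(k + 2)*(k + 5)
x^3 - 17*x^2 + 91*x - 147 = (x - 7)^2*(x - 3)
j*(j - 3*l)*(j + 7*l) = j^3 + 4*j^2*l - 21*j*l^2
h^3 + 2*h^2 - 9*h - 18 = (h - 3)*(h + 2)*(h + 3)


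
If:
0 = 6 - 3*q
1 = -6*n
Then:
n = -1/6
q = 2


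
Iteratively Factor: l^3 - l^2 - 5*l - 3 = (l + 1)*(l^2 - 2*l - 3) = (l + 1)^2*(l - 3)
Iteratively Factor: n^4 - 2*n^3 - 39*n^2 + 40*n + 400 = (n - 5)*(n^3 + 3*n^2 - 24*n - 80) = (n - 5)*(n + 4)*(n^2 - n - 20) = (n - 5)^2*(n + 4)*(n + 4)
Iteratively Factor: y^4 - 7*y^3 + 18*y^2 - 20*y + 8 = (y - 2)*(y^3 - 5*y^2 + 8*y - 4) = (y - 2)*(y - 1)*(y^2 - 4*y + 4) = (y - 2)^2*(y - 1)*(y - 2)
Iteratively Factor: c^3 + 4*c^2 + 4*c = (c + 2)*(c^2 + 2*c) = (c + 2)^2*(c)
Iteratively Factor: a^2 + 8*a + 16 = (a + 4)*(a + 4)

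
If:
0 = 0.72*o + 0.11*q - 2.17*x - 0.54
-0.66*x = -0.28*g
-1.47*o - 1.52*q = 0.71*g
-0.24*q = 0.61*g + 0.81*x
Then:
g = 0.43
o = 1.56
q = -1.71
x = 0.18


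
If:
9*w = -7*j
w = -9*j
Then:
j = 0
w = 0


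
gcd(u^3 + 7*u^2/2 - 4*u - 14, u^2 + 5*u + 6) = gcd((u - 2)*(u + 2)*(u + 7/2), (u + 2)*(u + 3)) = u + 2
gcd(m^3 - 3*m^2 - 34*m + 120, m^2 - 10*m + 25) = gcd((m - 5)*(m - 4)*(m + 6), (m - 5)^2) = m - 5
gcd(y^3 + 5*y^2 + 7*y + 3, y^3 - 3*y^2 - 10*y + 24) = y + 3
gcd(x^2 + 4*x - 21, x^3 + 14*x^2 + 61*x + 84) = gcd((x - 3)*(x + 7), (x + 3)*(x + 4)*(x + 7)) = x + 7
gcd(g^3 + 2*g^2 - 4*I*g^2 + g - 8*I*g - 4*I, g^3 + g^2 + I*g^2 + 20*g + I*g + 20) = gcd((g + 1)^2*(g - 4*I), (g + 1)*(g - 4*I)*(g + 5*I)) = g^2 + g*(1 - 4*I) - 4*I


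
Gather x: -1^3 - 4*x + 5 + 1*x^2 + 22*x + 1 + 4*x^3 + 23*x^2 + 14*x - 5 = 4*x^3 + 24*x^2 + 32*x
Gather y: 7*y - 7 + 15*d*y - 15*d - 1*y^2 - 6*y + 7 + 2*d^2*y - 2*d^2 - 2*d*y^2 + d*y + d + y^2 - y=-2*d^2 - 2*d*y^2 - 14*d + y*(2*d^2 + 16*d)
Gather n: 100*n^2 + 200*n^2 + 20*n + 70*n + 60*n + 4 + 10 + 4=300*n^2 + 150*n + 18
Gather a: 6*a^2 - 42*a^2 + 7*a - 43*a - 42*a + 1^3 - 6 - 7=-36*a^2 - 78*a - 12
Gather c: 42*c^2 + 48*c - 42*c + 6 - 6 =42*c^2 + 6*c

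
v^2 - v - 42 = (v - 7)*(v + 6)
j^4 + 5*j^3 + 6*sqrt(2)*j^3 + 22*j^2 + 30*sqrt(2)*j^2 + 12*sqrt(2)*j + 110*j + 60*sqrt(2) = (j + 5)*(j + sqrt(2))*(j + 2*sqrt(2))*(j + 3*sqrt(2))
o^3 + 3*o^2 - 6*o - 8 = (o - 2)*(o + 1)*(o + 4)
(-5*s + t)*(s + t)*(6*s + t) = -30*s^3 - 29*s^2*t + 2*s*t^2 + t^3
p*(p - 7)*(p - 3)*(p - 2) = p^4 - 12*p^3 + 41*p^2 - 42*p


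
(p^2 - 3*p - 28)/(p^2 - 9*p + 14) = (p + 4)/(p - 2)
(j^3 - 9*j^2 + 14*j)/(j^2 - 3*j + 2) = j*(j - 7)/(j - 1)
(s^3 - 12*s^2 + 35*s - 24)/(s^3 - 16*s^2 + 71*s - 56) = (s - 3)/(s - 7)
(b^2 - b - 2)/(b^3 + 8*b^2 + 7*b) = (b - 2)/(b*(b + 7))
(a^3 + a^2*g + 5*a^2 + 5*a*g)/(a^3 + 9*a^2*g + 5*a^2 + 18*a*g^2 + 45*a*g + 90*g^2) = a*(a + g)/(a^2 + 9*a*g + 18*g^2)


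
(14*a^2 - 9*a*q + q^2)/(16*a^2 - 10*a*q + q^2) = (-7*a + q)/(-8*a + q)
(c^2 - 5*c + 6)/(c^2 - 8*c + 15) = (c - 2)/(c - 5)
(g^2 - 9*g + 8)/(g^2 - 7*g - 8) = (g - 1)/(g + 1)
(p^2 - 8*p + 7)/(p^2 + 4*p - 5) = (p - 7)/(p + 5)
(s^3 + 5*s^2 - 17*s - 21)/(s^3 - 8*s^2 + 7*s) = (s^3 + 5*s^2 - 17*s - 21)/(s*(s^2 - 8*s + 7))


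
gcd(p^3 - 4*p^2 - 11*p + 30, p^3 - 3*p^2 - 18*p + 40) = p^2 - 7*p + 10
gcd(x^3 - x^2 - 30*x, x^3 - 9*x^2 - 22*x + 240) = x^2 - x - 30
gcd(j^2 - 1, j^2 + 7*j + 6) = j + 1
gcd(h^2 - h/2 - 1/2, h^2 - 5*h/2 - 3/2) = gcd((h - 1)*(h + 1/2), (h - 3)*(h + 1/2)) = h + 1/2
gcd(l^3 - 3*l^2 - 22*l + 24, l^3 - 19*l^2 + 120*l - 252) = l - 6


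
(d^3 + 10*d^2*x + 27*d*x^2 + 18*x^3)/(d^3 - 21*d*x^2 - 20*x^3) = (-d^2 - 9*d*x - 18*x^2)/(-d^2 + d*x + 20*x^2)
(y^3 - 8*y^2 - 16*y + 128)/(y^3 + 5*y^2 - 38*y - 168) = (y^2 - 12*y + 32)/(y^2 + y - 42)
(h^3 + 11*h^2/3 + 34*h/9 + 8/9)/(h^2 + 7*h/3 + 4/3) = (3*h^2 + 7*h + 2)/(3*(h + 1))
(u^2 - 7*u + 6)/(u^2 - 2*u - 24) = (u - 1)/(u + 4)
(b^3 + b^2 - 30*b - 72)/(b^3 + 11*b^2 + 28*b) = (b^2 - 3*b - 18)/(b*(b + 7))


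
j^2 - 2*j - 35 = (j - 7)*(j + 5)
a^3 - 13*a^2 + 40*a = a*(a - 8)*(a - 5)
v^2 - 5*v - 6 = (v - 6)*(v + 1)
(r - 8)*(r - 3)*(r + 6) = r^3 - 5*r^2 - 42*r + 144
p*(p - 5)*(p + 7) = p^3 + 2*p^2 - 35*p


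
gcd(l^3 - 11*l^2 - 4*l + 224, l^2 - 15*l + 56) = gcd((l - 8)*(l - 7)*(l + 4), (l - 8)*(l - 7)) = l^2 - 15*l + 56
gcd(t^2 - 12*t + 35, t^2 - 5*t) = t - 5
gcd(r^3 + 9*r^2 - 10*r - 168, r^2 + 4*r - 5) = 1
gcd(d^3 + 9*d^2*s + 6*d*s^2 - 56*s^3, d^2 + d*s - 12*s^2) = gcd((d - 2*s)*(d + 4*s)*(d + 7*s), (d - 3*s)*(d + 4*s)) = d + 4*s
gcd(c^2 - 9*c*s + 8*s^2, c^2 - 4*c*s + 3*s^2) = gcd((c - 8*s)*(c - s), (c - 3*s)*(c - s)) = -c + s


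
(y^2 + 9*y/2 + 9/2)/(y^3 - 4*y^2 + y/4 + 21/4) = 2*(2*y^2 + 9*y + 9)/(4*y^3 - 16*y^2 + y + 21)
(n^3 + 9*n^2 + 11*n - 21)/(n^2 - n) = n + 10 + 21/n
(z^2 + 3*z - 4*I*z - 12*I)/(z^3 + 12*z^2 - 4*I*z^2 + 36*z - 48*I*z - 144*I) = (z + 3)/(z^2 + 12*z + 36)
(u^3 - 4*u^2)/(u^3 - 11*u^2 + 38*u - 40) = u^2/(u^2 - 7*u + 10)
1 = 1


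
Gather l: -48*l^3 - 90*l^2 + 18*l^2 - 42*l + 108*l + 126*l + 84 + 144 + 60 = -48*l^3 - 72*l^2 + 192*l + 288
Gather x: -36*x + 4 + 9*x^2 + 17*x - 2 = 9*x^2 - 19*x + 2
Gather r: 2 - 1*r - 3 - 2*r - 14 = -3*r - 15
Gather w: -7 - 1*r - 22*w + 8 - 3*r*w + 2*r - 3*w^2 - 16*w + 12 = r - 3*w^2 + w*(-3*r - 38) + 13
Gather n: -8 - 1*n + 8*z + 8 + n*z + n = n*z + 8*z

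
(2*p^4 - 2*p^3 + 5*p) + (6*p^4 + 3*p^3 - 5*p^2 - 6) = 8*p^4 + p^3 - 5*p^2 + 5*p - 6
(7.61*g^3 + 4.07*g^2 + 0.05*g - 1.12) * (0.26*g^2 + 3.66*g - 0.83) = 1.9786*g^5 + 28.9108*g^4 + 8.5929*g^3 - 3.4863*g^2 - 4.1407*g + 0.9296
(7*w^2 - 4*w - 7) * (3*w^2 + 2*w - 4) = 21*w^4 + 2*w^3 - 57*w^2 + 2*w + 28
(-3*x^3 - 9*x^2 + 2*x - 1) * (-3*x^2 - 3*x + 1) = 9*x^5 + 36*x^4 + 18*x^3 - 12*x^2 + 5*x - 1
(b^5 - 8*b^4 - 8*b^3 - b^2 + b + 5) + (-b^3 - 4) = b^5 - 8*b^4 - 9*b^3 - b^2 + b + 1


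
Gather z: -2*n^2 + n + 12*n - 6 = -2*n^2 + 13*n - 6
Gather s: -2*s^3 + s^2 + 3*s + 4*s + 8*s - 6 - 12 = -2*s^3 + s^2 + 15*s - 18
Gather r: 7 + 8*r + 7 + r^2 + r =r^2 + 9*r + 14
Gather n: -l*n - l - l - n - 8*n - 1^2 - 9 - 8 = -2*l + n*(-l - 9) - 18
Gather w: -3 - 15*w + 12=9 - 15*w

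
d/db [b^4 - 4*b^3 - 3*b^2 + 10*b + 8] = 4*b^3 - 12*b^2 - 6*b + 10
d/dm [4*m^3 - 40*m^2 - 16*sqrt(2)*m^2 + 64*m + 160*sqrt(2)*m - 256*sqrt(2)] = 12*m^2 - 80*m - 32*sqrt(2)*m + 64 + 160*sqrt(2)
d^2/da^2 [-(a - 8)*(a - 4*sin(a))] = 2*(16 - 2*a)*sin(a) + 8*cos(a) - 2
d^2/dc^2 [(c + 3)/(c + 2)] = 2/(c + 2)^3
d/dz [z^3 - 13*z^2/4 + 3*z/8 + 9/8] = 3*z^2 - 13*z/2 + 3/8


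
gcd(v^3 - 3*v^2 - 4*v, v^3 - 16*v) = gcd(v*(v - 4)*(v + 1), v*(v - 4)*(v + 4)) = v^2 - 4*v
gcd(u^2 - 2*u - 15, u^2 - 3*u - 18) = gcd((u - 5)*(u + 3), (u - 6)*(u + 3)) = u + 3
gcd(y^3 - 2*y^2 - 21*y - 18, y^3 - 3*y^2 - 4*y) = y + 1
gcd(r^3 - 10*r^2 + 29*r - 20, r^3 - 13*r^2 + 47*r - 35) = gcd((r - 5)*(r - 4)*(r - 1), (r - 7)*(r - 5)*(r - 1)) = r^2 - 6*r + 5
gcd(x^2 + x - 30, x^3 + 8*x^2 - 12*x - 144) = x + 6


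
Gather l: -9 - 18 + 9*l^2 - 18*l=9*l^2 - 18*l - 27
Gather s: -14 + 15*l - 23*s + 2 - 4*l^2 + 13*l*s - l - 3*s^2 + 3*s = -4*l^2 + 14*l - 3*s^2 + s*(13*l - 20) - 12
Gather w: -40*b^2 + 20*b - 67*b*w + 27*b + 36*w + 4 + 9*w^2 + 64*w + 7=-40*b^2 + 47*b + 9*w^2 + w*(100 - 67*b) + 11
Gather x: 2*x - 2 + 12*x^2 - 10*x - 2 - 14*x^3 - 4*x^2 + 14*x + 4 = -14*x^3 + 8*x^2 + 6*x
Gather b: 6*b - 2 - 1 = 6*b - 3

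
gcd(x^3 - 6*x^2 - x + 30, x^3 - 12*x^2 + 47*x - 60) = x^2 - 8*x + 15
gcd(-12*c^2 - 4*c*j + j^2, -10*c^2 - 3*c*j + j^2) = 2*c + j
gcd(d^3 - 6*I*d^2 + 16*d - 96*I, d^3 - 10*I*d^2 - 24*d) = d^2 - 10*I*d - 24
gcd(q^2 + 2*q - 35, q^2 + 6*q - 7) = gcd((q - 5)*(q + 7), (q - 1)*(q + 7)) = q + 7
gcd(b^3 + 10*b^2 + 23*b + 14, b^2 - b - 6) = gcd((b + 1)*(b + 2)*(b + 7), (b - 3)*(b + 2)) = b + 2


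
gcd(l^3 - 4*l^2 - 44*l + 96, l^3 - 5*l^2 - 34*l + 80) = l^2 - 10*l + 16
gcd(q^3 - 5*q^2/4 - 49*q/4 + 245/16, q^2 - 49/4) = q^2 - 49/4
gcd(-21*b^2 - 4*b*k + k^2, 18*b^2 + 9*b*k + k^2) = 3*b + k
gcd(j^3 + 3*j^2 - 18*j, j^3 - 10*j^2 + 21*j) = j^2 - 3*j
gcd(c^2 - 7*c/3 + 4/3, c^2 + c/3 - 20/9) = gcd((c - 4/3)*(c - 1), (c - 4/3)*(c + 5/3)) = c - 4/3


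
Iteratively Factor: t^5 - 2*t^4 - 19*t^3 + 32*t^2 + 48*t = (t + 4)*(t^4 - 6*t^3 + 5*t^2 + 12*t) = (t - 3)*(t + 4)*(t^3 - 3*t^2 - 4*t) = t*(t - 3)*(t + 4)*(t^2 - 3*t - 4) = t*(t - 3)*(t + 1)*(t + 4)*(t - 4)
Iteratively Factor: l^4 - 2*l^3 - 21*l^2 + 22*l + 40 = (l - 2)*(l^3 - 21*l - 20) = (l - 2)*(l + 4)*(l^2 - 4*l - 5) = (l - 5)*(l - 2)*(l + 4)*(l + 1)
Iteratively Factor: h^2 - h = (h - 1)*(h)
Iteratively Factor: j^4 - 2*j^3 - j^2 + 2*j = (j - 2)*(j^3 - j) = (j - 2)*(j + 1)*(j^2 - j) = j*(j - 2)*(j + 1)*(j - 1)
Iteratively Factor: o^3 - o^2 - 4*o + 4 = (o + 2)*(o^2 - 3*o + 2) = (o - 2)*(o + 2)*(o - 1)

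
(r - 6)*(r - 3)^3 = r^4 - 15*r^3 + 81*r^2 - 189*r + 162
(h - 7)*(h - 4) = h^2 - 11*h + 28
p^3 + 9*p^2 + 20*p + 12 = (p + 1)*(p + 2)*(p + 6)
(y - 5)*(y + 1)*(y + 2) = y^3 - 2*y^2 - 13*y - 10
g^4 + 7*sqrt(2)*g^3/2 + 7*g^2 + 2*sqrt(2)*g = g*(g + sqrt(2)/2)*(g + sqrt(2))*(g + 2*sqrt(2))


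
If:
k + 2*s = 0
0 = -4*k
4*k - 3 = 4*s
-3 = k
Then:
No Solution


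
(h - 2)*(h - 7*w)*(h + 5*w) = h^3 - 2*h^2*w - 2*h^2 - 35*h*w^2 + 4*h*w + 70*w^2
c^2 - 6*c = c*(c - 6)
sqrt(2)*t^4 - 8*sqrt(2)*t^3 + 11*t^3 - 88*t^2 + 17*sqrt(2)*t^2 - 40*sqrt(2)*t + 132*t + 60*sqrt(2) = (t - 6)*(t - 2)*(t + 5*sqrt(2))*(sqrt(2)*t + 1)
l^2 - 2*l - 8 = (l - 4)*(l + 2)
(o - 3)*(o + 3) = o^2 - 9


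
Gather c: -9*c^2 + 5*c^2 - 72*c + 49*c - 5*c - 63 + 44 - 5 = -4*c^2 - 28*c - 24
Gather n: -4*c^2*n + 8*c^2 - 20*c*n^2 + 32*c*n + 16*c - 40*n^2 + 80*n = 8*c^2 + 16*c + n^2*(-20*c - 40) + n*(-4*c^2 + 32*c + 80)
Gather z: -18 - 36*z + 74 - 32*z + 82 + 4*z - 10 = 128 - 64*z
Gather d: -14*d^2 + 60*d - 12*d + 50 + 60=-14*d^2 + 48*d + 110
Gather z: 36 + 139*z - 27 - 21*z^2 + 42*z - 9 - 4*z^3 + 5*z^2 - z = -4*z^3 - 16*z^2 + 180*z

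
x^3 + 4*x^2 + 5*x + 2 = (x + 1)^2*(x + 2)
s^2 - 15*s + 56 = (s - 8)*(s - 7)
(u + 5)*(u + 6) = u^2 + 11*u + 30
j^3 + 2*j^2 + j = j*(j + 1)^2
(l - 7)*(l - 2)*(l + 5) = l^3 - 4*l^2 - 31*l + 70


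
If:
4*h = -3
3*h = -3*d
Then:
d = 3/4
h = -3/4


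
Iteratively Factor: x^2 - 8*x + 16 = (x - 4)*(x - 4)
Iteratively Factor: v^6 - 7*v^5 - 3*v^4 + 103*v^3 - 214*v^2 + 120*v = (v - 3)*(v^5 - 4*v^4 - 15*v^3 + 58*v^2 - 40*v) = (v - 5)*(v - 3)*(v^4 + v^3 - 10*v^2 + 8*v) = v*(v - 5)*(v - 3)*(v^3 + v^2 - 10*v + 8) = v*(v - 5)*(v - 3)*(v - 1)*(v^2 + 2*v - 8) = v*(v - 5)*(v - 3)*(v - 2)*(v - 1)*(v + 4)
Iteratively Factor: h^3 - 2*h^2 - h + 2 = (h - 2)*(h^2 - 1) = (h - 2)*(h + 1)*(h - 1)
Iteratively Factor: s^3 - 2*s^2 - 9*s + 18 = (s - 3)*(s^2 + s - 6) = (s - 3)*(s - 2)*(s + 3)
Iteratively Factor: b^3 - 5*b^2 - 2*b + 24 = (b - 4)*(b^2 - b - 6) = (b - 4)*(b - 3)*(b + 2)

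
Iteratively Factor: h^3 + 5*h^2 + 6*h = (h)*(h^2 + 5*h + 6) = h*(h + 3)*(h + 2)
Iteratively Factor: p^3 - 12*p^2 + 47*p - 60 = (p - 3)*(p^2 - 9*p + 20) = (p - 4)*(p - 3)*(p - 5)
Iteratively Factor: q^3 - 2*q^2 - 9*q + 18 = (q + 3)*(q^2 - 5*q + 6) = (q - 3)*(q + 3)*(q - 2)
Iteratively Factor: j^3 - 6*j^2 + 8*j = (j)*(j^2 - 6*j + 8) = j*(j - 4)*(j - 2)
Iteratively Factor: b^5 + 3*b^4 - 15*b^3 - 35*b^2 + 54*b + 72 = (b + 3)*(b^4 - 15*b^2 + 10*b + 24) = (b + 3)*(b + 4)*(b^3 - 4*b^2 + b + 6) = (b + 1)*(b + 3)*(b + 4)*(b^2 - 5*b + 6) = (b - 2)*(b + 1)*(b + 3)*(b + 4)*(b - 3)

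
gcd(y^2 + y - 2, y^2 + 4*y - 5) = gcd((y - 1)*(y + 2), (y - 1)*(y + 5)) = y - 1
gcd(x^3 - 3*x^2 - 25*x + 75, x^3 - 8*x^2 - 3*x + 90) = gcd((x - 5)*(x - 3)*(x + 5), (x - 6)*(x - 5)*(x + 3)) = x - 5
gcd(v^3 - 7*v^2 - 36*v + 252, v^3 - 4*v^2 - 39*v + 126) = v^2 - v - 42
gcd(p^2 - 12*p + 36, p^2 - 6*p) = p - 6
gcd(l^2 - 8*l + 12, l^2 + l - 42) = l - 6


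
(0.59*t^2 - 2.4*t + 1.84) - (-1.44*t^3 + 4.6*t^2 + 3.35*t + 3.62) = 1.44*t^3 - 4.01*t^2 - 5.75*t - 1.78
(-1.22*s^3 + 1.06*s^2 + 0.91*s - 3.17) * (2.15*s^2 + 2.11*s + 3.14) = -2.623*s^5 - 0.2952*s^4 + 0.3623*s^3 - 1.567*s^2 - 3.8313*s - 9.9538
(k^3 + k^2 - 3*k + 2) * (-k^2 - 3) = -k^5 - k^4 - 5*k^2 + 9*k - 6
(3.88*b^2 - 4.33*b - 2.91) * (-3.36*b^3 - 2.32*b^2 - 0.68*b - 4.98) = -13.0368*b^5 + 5.5472*b^4 + 17.1848*b^3 - 9.6268*b^2 + 23.5422*b + 14.4918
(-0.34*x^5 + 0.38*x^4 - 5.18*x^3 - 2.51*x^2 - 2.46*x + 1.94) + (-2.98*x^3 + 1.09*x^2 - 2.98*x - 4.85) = -0.34*x^5 + 0.38*x^4 - 8.16*x^3 - 1.42*x^2 - 5.44*x - 2.91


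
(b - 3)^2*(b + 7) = b^3 + b^2 - 33*b + 63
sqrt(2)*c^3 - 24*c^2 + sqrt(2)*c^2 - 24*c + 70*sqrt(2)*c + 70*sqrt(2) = (c - 7*sqrt(2))*(c - 5*sqrt(2))*(sqrt(2)*c + sqrt(2))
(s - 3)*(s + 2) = s^2 - s - 6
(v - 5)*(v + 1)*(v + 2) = v^3 - 2*v^2 - 13*v - 10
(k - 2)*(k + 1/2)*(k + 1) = k^3 - k^2/2 - 5*k/2 - 1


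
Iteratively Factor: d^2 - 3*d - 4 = (d + 1)*(d - 4)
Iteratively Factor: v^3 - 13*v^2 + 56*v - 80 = (v - 4)*(v^2 - 9*v + 20) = (v - 4)^2*(v - 5)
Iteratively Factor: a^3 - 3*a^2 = (a)*(a^2 - 3*a) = a^2*(a - 3)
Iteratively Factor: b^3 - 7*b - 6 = (b + 1)*(b^2 - b - 6) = (b - 3)*(b + 1)*(b + 2)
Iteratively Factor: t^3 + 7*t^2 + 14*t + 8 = (t + 4)*(t^2 + 3*t + 2) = (t + 2)*(t + 4)*(t + 1)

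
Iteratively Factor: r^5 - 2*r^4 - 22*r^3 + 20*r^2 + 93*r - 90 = (r - 1)*(r^4 - r^3 - 23*r^2 - 3*r + 90) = (r - 5)*(r - 1)*(r^3 + 4*r^2 - 3*r - 18) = (r - 5)*(r - 1)*(r + 3)*(r^2 + r - 6) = (r - 5)*(r - 1)*(r + 3)^2*(r - 2)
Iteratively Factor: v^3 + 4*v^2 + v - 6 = (v - 1)*(v^2 + 5*v + 6) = (v - 1)*(v + 2)*(v + 3)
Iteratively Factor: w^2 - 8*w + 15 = (w - 3)*(w - 5)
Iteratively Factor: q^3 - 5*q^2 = (q - 5)*(q^2) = q*(q - 5)*(q)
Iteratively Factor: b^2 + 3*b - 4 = (b + 4)*(b - 1)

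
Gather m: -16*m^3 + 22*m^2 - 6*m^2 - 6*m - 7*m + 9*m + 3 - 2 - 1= -16*m^3 + 16*m^2 - 4*m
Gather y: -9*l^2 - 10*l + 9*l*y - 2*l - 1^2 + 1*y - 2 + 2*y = -9*l^2 - 12*l + y*(9*l + 3) - 3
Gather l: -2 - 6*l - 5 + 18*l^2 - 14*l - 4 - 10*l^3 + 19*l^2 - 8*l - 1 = -10*l^3 + 37*l^2 - 28*l - 12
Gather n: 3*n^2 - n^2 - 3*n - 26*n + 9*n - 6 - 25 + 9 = 2*n^2 - 20*n - 22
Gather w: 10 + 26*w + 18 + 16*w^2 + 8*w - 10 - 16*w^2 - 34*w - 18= 0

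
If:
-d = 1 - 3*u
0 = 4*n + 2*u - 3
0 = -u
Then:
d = -1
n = 3/4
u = 0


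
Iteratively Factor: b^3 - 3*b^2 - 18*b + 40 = (b + 4)*(b^2 - 7*b + 10) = (b - 5)*(b + 4)*(b - 2)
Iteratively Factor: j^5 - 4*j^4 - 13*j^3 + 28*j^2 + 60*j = (j - 5)*(j^4 + j^3 - 8*j^2 - 12*j) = (j - 5)*(j + 2)*(j^3 - j^2 - 6*j) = (j - 5)*(j - 3)*(j + 2)*(j^2 + 2*j) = (j - 5)*(j - 3)*(j + 2)^2*(j)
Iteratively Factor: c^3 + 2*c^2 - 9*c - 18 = (c + 3)*(c^2 - c - 6) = (c - 3)*(c + 3)*(c + 2)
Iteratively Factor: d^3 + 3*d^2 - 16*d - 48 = (d - 4)*(d^2 + 7*d + 12) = (d - 4)*(d + 4)*(d + 3)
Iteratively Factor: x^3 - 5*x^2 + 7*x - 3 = (x - 3)*(x^2 - 2*x + 1) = (x - 3)*(x - 1)*(x - 1)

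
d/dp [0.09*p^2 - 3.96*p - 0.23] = 0.18*p - 3.96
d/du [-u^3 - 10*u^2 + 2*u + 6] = -3*u^2 - 20*u + 2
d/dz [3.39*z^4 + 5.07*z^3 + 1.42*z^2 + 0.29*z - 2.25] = 13.56*z^3 + 15.21*z^2 + 2.84*z + 0.29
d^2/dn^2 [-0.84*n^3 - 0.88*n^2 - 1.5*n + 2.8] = -5.04*n - 1.76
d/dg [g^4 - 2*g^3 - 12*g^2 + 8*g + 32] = 4*g^3 - 6*g^2 - 24*g + 8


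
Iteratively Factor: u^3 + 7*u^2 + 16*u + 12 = (u + 2)*(u^2 + 5*u + 6) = (u + 2)^2*(u + 3)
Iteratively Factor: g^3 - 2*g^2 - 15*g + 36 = (g - 3)*(g^2 + g - 12) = (g - 3)^2*(g + 4)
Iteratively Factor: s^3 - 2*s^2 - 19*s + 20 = (s - 1)*(s^2 - s - 20) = (s - 5)*(s - 1)*(s + 4)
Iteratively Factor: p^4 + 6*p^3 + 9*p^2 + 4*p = (p + 4)*(p^3 + 2*p^2 + p) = (p + 1)*(p + 4)*(p^2 + p) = p*(p + 1)*(p + 4)*(p + 1)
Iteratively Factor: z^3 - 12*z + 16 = (z + 4)*(z^2 - 4*z + 4) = (z - 2)*(z + 4)*(z - 2)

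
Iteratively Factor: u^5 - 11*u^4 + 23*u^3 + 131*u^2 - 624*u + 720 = (u + 4)*(u^4 - 15*u^3 + 83*u^2 - 201*u + 180) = (u - 5)*(u + 4)*(u^3 - 10*u^2 + 33*u - 36) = (u - 5)*(u - 3)*(u + 4)*(u^2 - 7*u + 12) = (u - 5)*(u - 3)^2*(u + 4)*(u - 4)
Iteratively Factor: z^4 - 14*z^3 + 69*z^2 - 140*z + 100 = (z - 2)*(z^3 - 12*z^2 + 45*z - 50) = (z - 5)*(z - 2)*(z^2 - 7*z + 10) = (z - 5)*(z - 2)^2*(z - 5)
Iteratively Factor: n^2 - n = (n - 1)*(n)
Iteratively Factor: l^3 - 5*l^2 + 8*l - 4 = (l - 2)*(l^2 - 3*l + 2) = (l - 2)^2*(l - 1)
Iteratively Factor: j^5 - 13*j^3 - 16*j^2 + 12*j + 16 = (j - 1)*(j^4 + j^3 - 12*j^2 - 28*j - 16) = (j - 4)*(j - 1)*(j^3 + 5*j^2 + 8*j + 4) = (j - 4)*(j - 1)*(j + 2)*(j^2 + 3*j + 2) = (j - 4)*(j - 1)*(j + 1)*(j + 2)*(j + 2)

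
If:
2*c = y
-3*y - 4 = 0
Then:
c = -2/3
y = -4/3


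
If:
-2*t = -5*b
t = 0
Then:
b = 0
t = 0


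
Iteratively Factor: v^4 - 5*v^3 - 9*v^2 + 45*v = (v + 3)*(v^3 - 8*v^2 + 15*v) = (v - 5)*(v + 3)*(v^2 - 3*v) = v*(v - 5)*(v + 3)*(v - 3)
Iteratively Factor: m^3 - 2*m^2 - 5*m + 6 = (m + 2)*(m^2 - 4*m + 3) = (m - 3)*(m + 2)*(m - 1)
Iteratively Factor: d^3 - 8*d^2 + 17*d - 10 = (d - 2)*(d^2 - 6*d + 5) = (d - 5)*(d - 2)*(d - 1)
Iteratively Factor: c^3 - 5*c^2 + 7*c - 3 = (c - 1)*(c^2 - 4*c + 3) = (c - 3)*(c - 1)*(c - 1)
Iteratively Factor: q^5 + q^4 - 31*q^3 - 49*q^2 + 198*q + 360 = (q - 3)*(q^4 + 4*q^3 - 19*q^2 - 106*q - 120) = (q - 3)*(q + 3)*(q^3 + q^2 - 22*q - 40) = (q - 3)*(q + 3)*(q + 4)*(q^2 - 3*q - 10) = (q - 3)*(q + 2)*(q + 3)*(q + 4)*(q - 5)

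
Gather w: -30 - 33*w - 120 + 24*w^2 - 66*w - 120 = 24*w^2 - 99*w - 270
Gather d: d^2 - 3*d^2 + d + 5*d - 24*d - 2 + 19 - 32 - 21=-2*d^2 - 18*d - 36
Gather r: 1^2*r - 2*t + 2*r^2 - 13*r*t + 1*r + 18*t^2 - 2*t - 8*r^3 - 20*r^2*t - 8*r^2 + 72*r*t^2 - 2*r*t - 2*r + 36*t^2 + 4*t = -8*r^3 + r^2*(-20*t - 6) + r*(72*t^2 - 15*t) + 54*t^2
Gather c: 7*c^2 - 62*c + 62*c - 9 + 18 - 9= 7*c^2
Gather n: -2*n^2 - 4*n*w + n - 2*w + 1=-2*n^2 + n*(1 - 4*w) - 2*w + 1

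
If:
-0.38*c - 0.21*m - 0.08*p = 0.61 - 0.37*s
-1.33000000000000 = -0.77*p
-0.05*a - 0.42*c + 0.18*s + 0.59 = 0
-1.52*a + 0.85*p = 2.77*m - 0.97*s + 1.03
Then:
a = 8.19585184117521 - 0.832570944968772*s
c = 0.527687017258187*s + 0.429065257002952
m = 0.807042540199471*s - 4.33917436115686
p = 1.73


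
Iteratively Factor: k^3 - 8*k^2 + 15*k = (k - 5)*(k^2 - 3*k) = k*(k - 5)*(k - 3)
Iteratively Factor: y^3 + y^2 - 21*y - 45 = (y - 5)*(y^2 + 6*y + 9) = (y - 5)*(y + 3)*(y + 3)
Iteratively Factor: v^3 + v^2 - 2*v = (v - 1)*(v^2 + 2*v) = (v - 1)*(v + 2)*(v)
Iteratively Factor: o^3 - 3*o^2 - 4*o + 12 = (o - 3)*(o^2 - 4) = (o - 3)*(o + 2)*(o - 2)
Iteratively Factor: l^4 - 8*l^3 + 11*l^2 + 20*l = (l)*(l^3 - 8*l^2 + 11*l + 20) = l*(l + 1)*(l^2 - 9*l + 20) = l*(l - 5)*(l + 1)*(l - 4)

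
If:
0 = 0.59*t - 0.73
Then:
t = 1.24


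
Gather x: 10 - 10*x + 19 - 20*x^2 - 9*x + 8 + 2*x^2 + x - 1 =-18*x^2 - 18*x + 36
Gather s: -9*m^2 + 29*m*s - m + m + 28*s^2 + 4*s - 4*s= -9*m^2 + 29*m*s + 28*s^2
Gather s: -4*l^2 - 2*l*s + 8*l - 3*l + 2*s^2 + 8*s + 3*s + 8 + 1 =-4*l^2 + 5*l + 2*s^2 + s*(11 - 2*l) + 9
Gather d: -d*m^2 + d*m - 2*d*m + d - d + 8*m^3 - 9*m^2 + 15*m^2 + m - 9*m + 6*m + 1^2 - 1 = d*(-m^2 - m) + 8*m^3 + 6*m^2 - 2*m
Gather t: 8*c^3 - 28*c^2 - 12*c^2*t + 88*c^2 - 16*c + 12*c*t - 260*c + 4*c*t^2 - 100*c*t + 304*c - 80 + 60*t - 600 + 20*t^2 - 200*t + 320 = 8*c^3 + 60*c^2 + 28*c + t^2*(4*c + 20) + t*(-12*c^2 - 88*c - 140) - 360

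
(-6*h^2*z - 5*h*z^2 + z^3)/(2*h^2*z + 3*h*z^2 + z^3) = (-6*h + z)/(2*h + z)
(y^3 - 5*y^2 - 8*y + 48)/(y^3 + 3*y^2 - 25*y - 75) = (y^2 - 8*y + 16)/(y^2 - 25)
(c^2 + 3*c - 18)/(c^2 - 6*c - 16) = (-c^2 - 3*c + 18)/(-c^2 + 6*c + 16)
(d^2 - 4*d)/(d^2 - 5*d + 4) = d/(d - 1)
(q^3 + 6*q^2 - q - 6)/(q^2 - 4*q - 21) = (-q^3 - 6*q^2 + q + 6)/(-q^2 + 4*q + 21)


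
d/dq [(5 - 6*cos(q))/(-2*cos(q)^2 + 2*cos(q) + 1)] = 4*(3*cos(q)^2 - 5*cos(q) + 4)*sin(q)/(2*cos(q) - cos(2*q))^2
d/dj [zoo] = 0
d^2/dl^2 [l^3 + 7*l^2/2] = 6*l + 7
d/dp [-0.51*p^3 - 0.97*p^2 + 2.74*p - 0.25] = -1.53*p^2 - 1.94*p + 2.74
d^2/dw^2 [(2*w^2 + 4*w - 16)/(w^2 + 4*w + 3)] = 4*(-2*w^3 - 33*w^2 - 114*w - 119)/(w^6 + 12*w^5 + 57*w^4 + 136*w^3 + 171*w^2 + 108*w + 27)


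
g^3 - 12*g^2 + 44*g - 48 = (g - 6)*(g - 4)*(g - 2)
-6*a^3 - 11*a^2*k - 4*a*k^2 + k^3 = (-6*a + k)*(a + k)^2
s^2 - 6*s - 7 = (s - 7)*(s + 1)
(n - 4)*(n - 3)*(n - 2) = n^3 - 9*n^2 + 26*n - 24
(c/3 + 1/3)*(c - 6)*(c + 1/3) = c^3/3 - 14*c^2/9 - 23*c/9 - 2/3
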